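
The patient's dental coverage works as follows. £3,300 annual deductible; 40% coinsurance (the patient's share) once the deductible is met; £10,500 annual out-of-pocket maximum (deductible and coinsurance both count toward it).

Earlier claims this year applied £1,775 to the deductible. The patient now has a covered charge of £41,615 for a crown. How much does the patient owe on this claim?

£1,775 of the £3,300 deductible is already met, leaving £1,525.
That leaves £41,615 − £1,525 = £40,090 for coinsurance.
Patient's 40% share of £40,090 is £16,036.
Patient responsibility before any cap: £1,525 + £16,036 = £17,561.
Adding £17,561 to the £1,775 already spent would give £19,336, which exceeds the £10,500 cap; the patient pays just £10,500 − £1,775 = £8,725.

£8,725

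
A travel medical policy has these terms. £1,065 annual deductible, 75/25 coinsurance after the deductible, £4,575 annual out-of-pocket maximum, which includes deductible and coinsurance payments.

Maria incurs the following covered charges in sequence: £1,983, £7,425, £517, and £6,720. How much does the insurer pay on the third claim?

Claim 1 — £1,983: £1,065 to deductible, leaving £918; coinsurance £918 × 25% = £229.50. Cost to traveler: £1,294.50. OOP to date £1,294.50. Insurer: £1,983 − £1,294.50 = £688.50.
Claim 2 — £7,425: deductible met; 25% of £7,425 = £1,856.25. Traveler owes £1,856.25 (running OOP £3,150.75). Insurer: £7,425 − £1,856.25 = £5,568.75.
Claim 3 — £517: 25% coinsurance on £517 = £129.25. Traveler pays £129.25; OOP now £3,280. Plan pays £517 − £129.25 = £387.75.

£387.75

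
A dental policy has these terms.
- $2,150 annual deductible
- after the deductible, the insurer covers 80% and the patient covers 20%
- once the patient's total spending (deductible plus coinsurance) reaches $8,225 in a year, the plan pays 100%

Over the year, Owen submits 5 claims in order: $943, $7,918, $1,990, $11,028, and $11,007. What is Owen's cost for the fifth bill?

Bill 1, $943: all of it applies to the deductible. Patient pays $943; OOP now $943.
Bill 2, $7,918: deductible takes $1,207, $6,711 remains; patient's 20% is $1,342.20. Patient owes $2,549.20 (running OOP $3,492.20).
Bill 3, $1,990: 20% coinsurance on $1,990 = $398. Patient owes $398 (running OOP $3,890.20).
Bill 4, $11,028: deductible met; 20% of $11,028 = $2,205.60. Patient owes $2,205.60 (running OOP $6,095.80).
Bill 5, $11,007: deductible already satisfied, so patient's share is 20% × $11,007 = $2,201.40. That would push OOP to $8,297.20, over the $8,225 cap, so patient pays $8,225 − $6,095.80 = $2,129.20.

$2,129.20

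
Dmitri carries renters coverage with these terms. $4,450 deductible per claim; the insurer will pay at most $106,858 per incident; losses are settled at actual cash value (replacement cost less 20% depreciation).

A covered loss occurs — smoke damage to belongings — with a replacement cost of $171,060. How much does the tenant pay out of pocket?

$64,202

At 20% depreciation, ACV = $171,060 − $34,212 = $136,848.
Subtract the deductible: $136,848 − $4,450 = $132,398.
$132,398 exceeds the $106,858 limit, so the insurer pays the limit: $106,858.
Tenant's share is the uncovered remainder: $171,060 − $106,858 = $64,202.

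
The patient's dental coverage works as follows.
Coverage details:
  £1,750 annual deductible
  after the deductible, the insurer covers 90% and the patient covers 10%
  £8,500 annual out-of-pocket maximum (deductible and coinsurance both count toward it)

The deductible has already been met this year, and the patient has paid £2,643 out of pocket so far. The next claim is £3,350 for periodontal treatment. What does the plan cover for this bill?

The deductible is already satisfied, so the full bill goes to coinsurance.
Patient's 10% share of £3,350 is £335.
Total out-of-pocket so far would be £2,643 + £335 = £2,978, below the £8,500 cap — no reduction.
The insurer covers the remainder: £3,350 − £335 = £3,015.

£3,015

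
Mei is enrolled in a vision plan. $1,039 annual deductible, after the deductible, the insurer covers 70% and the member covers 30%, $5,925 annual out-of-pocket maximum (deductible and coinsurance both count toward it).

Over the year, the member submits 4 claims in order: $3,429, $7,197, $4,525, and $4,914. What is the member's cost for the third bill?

$1,357.50

Claim 1 — $3,429: $1,039 to deductible, leaving $2,390; 30% of $2,390 = $717. Member pays $1,756; OOP now $1,756.
Claim 2 — $7,197: deductible met; 30% of $7,197 = $2,159.10. Cost to member: $2,159.10. OOP to date $3,915.10.
Claim 3 — $4,525: deductible already satisfied, so member's share is 30% × $4,525 = $1,357.50. Member pays $1,357.50; OOP now $5,272.60.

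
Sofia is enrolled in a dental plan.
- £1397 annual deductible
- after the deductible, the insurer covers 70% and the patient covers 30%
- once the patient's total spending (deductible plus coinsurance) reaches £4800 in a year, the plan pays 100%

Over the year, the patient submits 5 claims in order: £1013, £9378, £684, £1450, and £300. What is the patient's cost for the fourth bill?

Claim 1 — £1013: fully absorbed by the deductible. Cost to patient: £1013. OOP to date £1013.
Claim 2 — £9378: £384 finishes the deductible; £8994 goes to coinsurance; 30% of £8994 = £2698.20. Patient pays £3082.20; OOP now £4095.20.
Claim 3 — £684: deductible met; 30% of £684 = £205.20. Patient owes £205.20 (running OOP £4300.40).
Claim 4 — £1450: deductible met; 30% of £1450 = £435. Patient pays £435; OOP now £4735.40.

£435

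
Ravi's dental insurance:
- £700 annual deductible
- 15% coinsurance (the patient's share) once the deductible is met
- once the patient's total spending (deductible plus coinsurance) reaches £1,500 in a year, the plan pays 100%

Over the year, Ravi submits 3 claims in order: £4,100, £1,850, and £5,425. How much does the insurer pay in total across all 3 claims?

Claim 1 (£4,100): £700 finishes the deductible; £3,400 goes to coinsurance; coinsurance £3,400 × 15% = £510. Patient pays £1,210; OOP now £1,210. Insurer: £4,100 − £1,210 = £2,890.
Claim 2 (£1,850): deductible met; 15% of £1,850 = £277.50. Cost to patient: £277.50. OOP to date £1,487.50. Plan pays £1,850 − £277.50 = £1,572.50.
Claim 3 (£5,425): deductible met; 15% of £5,425 = £813.75. That would push OOP to £2,301.25, over the £1,500 cap, so patient pays £1,500 − £1,487.50 = £12.50. Plan pays £5,425 − £12.50 = £5,412.50.
Insurer total: £2,890 + £1,572.50 + £5,412.50 = £9,875.

£9,875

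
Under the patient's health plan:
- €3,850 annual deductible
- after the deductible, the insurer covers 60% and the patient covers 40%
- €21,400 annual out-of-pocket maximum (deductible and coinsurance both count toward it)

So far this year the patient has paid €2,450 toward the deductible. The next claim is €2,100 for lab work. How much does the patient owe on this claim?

Remaining deductible: €3,850 − €2,450 = €1,400.
That leaves €2,100 − €1,400 = €700 for coinsurance.
Patient's 40% share of €700 is €280.
That puts the patient's cost at €1,400 + €280 = €1,680 before any cap.
Cumulative spending €2,450 + €1,680 = €4,130 stays under the €21,400 maximum.

€1,680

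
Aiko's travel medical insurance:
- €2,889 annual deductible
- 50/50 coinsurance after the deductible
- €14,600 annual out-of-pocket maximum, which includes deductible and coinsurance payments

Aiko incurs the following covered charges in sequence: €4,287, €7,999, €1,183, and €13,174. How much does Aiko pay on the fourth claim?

Claim 1 (€4,287): €2,889 to deductible, leaving €1,398; coinsurance €1,398 × 50% = €699. Traveler owes €3,588 (running OOP €3,588).
Claim 2 (€7,999): 50% coinsurance on €7,999 = €3,999.50. Traveler owes €3,999.50 (running OOP €7,587.50).
Claim 3 (€1,183): deductible met; 50% of €1,183 = €591.50. Traveler pays €591.50; OOP now €8,179.
Claim 4 (€13,174): deductible already satisfied, so traveler's share is 50% × €13,174 = €6,587. Adding that to €8,179 gives €14,766, past the €14,600 cap; traveler pays only €14,600 − €8,179 = €6,421.

€6,421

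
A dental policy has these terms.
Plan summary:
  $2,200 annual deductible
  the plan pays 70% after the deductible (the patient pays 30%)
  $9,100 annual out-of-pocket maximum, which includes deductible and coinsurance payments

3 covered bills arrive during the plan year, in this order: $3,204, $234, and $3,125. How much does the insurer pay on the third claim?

Bill 1, $3,204: $2,200 finishes the deductible; $1,004 goes to coinsurance; 30% of $1,004 = $301.20. Cost to patient: $2,501.20. OOP to date $2,501.20. Insurer: $3,204 − $2,501.20 = $702.80.
Bill 2, $234: deductible met; 30% of $234 = $70.20. Patient pays $70.20; OOP now $2,571.40. Insurer: $234 − $70.20 = $163.80.
Bill 3, $3,125: 30% coinsurance on $3,125 = $937.50. Patient pays $937.50; OOP now $3,508.90. Plan pays $3,125 − $937.50 = $2,187.50.

$2,187.50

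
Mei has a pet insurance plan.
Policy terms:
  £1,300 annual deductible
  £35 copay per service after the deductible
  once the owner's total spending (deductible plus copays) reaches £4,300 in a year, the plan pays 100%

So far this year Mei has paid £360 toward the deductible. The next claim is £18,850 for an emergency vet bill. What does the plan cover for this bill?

£17,875

Deductible still to meet: £1,300 − £360 = £940.
The remaining £17,910 (= £18,850 − £940) moves to the copay.
Copay on this service: £35.
Owner responsibility before any cap: £940 + £35 = £975.
Year-to-date out-of-pocket becomes £360 + £975 = £1,335, still under the £4,300 maximum, so no cap applies.
The insurer covers the remainder: £18,850 − £975 = £17,875.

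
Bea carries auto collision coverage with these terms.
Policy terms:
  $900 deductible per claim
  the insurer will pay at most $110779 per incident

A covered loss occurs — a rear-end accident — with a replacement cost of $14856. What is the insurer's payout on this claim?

Less the $900 deductible: $14856 − $900 = $13956.
$13956 ≤ $110779, so the limit doesn't bind; insurer pays $13956.

$13956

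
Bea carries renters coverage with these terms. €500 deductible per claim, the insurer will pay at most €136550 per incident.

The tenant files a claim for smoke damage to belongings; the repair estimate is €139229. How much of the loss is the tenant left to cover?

€2679

After the deductible, €139229 − €500 = €138729 remains.
€138729 exceeds the €136550 limit, so the insurer pays the limit: €136550.
The tenant bears the rest of the original loss: €139229 − €136550 = €2679.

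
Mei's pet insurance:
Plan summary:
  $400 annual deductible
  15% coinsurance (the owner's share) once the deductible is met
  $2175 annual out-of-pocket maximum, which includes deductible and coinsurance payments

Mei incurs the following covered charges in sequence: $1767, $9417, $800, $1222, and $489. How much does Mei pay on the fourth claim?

$37.40

Claim 1 — $1767: deductible takes $400, $1367 remains; owner's 15% is $205.05. Owner owes $605.05 (running OOP $605.05).
Claim 2 — $9417: 15% coinsurance on $9417 = $1412.55. Owner pays $1412.55; OOP now $2017.60.
Claim 3 — $800: deductible already satisfied, so owner's share is 15% × $800 = $120. Owner pays $120; OOP now $2137.60.
Claim 4 — $1222: deductible already satisfied, so owner's share is 15% × $1222 = $183.30. OOP would hit $2320.90 > $2175, so the cap limits the owner to $2175 − $2137.60 = $37.40.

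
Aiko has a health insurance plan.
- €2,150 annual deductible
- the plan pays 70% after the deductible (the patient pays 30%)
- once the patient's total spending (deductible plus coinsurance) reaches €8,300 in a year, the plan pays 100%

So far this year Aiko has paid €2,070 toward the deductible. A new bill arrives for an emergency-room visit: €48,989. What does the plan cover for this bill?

€42,759

Deductible still to meet: €2,150 − €2,070 = €80.
That leaves €48,989 − €80 = €48,909 for coinsurance.
Patient's 30% share of €48,909 is €14,672.70.
That puts the patient's cost at €80 + €14,672.70 = €14,752.70 before any cap.
That would bring total out-of-pocket to €16,822.70, past the €8,300 cap. The patient is capped at €8,300 − €2,070 = €6,230 on this claim.
Insurer pays the balance: €48,989 − €6,230 = €42,759.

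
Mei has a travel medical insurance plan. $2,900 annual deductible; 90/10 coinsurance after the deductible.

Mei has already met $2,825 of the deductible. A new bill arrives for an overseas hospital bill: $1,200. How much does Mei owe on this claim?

$187.50

Deductible still to meet: $2,900 − $2,825 = $75.
The remaining $1,125 (= $1,200 − $75) moves to coinsurance.
Traveler's 10% share of $1,125 is $112.50.
That puts the traveler's cost at $75 + $112.50 = $187.50.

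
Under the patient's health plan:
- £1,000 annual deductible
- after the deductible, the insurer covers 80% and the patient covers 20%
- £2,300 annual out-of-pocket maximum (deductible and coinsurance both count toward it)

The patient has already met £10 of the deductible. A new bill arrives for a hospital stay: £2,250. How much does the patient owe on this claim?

Remaining deductible: £1,000 − £10 = £990.
After the £990 deductible portion, £2,250 − £990 = £1,260 is subject to coinsurance.
20% of £1,260 = £252 falls to the patient.
So the patient owes £990 + £252 = £1,242 before any cap.
Year-to-date out-of-pocket becomes £10 + £1,242 = £1,252, still under the £2,300 maximum, so no cap applies.

£1,242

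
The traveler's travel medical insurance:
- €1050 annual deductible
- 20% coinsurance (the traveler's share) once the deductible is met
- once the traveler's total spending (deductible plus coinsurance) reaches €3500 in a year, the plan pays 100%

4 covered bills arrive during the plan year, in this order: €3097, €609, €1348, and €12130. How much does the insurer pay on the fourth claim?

€10480.80

Claim 1 — €3097: deductible takes €1050, €2047 remains; 20% of €2047 = €409.40. Cost to traveler: €1459.40. OOP to date €1459.40. Plan pays €3097 − €1459.40 = €1637.60.
Claim 2 — €609: 20% coinsurance on €609 = €121.80. Traveler owes €121.80 (running OOP €1581.20). Insurer: €609 − €121.80 = €487.20.
Claim 3 — €1348: deductible met; 20% of €1348 = €269.60. Traveler owes €269.60 (running OOP €1850.80). Insurer: €1348 − €269.60 = €1078.40.
Claim 4 — €12130: deductible already satisfied, so traveler's share is 20% × €12130 = €2426. Adding that to €1850.80 gives €4276.80, past the €3500 cap; traveler pays only €3500 − €1850.80 = €1649.20. Insurer: €12130 − €1649.20 = €10480.80.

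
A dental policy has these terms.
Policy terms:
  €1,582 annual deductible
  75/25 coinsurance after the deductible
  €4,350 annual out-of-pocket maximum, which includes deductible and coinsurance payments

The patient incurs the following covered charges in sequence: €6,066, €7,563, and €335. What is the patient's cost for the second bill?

Claim 1 — €6,066: €1,582 finishes the deductible; €4,484 goes to coinsurance; patient's 25% is €1,121. Patient pays €2,703; OOP now €2,703.
Claim 2 — €7,563: 25% coinsurance on €7,563 = €1,890.75. That would push OOP to €4,593.75, over the €4,350 cap, so patient pays €4,350 − €2,703 = €1,647.

€1,647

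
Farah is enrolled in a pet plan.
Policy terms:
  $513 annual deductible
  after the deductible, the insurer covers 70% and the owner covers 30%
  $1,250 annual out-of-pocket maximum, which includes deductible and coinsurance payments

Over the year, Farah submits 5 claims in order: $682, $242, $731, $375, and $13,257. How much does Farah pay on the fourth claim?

Bill 1, $682: $513 finishes the deductible; $169 goes to coinsurance; coinsurance $169 × 30% = $50.70. Owner owes $563.70 (running OOP $563.70).
Bill 2, $242: 30% coinsurance on $242 = $72.60. Owner owes $72.60 (running OOP $636.30).
Bill 3, $731: 30% coinsurance on $731 = $219.30. Owner owes $219.30 (running OOP $855.60).
Bill 4, $375: deductible met; 30% of $375 = $112.50. Owner pays $112.50; OOP now $968.10.

$112.50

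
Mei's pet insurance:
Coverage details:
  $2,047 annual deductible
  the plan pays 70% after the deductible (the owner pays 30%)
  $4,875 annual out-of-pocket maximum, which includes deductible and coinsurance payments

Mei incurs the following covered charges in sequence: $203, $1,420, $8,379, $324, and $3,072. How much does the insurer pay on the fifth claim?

$2,727.70

Claim 1 — $203: entire amount goes to the deductible. Owner pays $203; OOP now $203. Plan pays $203 − $203 = $0.
Claim 2 — $1,420: all of it applies to the deductible. Cost to owner: $1,420. OOP to date $1,623. Insurer: $1,420 − $1,420 = $0.
Claim 3 — $8,379: $424 finishes the deductible; $7,955 goes to coinsurance; 30% of $7,955 = $2,386.50. Owner owes $2,810.50 (running OOP $4,433.50). Plan pays $8,379 − $2,810.50 = $5,568.50.
Claim 4 — $324: deductible already satisfied, so owner's share is 30% × $324 = $97.20. Owner owes $97.20 (running OOP $4,530.70). Insurer: $324 − $97.20 = $226.80.
Claim 5 — $3,072: deductible met; 30% of $3,072 = $921.60. OOP would hit $5,452.30 > $4,875, so the cap limits the owner to $4,875 − $4,530.70 = $344.30. Plan pays $3,072 − $344.30 = $2,727.70.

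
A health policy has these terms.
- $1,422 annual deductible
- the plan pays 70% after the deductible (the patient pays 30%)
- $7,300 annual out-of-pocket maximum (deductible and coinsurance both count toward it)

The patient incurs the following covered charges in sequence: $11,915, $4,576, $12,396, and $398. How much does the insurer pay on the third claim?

#1 ($11,915): $1,422 finishes the deductible; $10,493 goes to coinsurance; coinsurance $10,493 × 30% = $3,147.90. Cost to patient: $4,569.90. OOP to date $4,569.90. Insurer: $11,915 − $4,569.90 = $7,345.10.
#2 ($4,576): deductible met; 30% of $4,576 = $1,372.80. Cost to patient: $1,372.80. OOP to date $5,942.70. Plan pays $4,576 − $1,372.80 = $3,203.20.
#3 ($12,396): deductible met; 30% of $12,396 = $3,718.80. OOP would hit $9,661.50 > $7,300, so the cap limits the patient to $7,300 − $5,942.70 = $1,357.30. Insurer: $12,396 − $1,357.30 = $11,038.70.

$11,038.70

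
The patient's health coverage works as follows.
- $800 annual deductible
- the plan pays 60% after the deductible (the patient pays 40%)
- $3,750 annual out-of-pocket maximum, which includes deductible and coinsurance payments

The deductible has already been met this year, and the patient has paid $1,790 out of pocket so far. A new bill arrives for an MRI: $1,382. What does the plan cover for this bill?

$829.20

The deductible is already satisfied, so the full bill goes to coinsurance.
Coinsurance: $1,382 × 40% = $552.80.
Cumulative spending $1,790 + $552.80 = $2,342.80 stays under the $3,750 maximum.
Insurer pays the balance: $1,382 − $552.80 = $829.20.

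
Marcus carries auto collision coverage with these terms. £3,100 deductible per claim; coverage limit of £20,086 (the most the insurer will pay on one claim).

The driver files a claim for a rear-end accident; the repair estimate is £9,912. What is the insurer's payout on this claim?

Subtract the deductible: £9,912 − £3,100 = £6,812.
That's under the £20,086 cap, so the insurer reimburses the full £6,812.

£6,812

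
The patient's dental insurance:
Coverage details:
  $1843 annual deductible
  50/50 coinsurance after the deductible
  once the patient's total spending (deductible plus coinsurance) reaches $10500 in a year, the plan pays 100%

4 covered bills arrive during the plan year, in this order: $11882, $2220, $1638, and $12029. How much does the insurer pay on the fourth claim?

Claim 1 ($11882): deductible takes $1843, $10039 remains; 50% of $10039 = $5019.50. Cost to patient: $6862.50. OOP to date $6862.50. Insurer: $11882 − $6862.50 = $5019.50.
Claim 2 ($2220): deductible already satisfied, so patient's share is 50% × $2220 = $1110. Patient owes $1110 (running OOP $7972.50). Plan pays $2220 − $1110 = $1110.
Claim 3 ($1638): 50% coinsurance on $1638 = $819. Cost to patient: $819. OOP to date $8791.50. Plan pays $1638 − $819 = $819.
Claim 4 ($12029): deductible met; 50% of $12029 = $6014.50. That would push OOP to $14806, over the $10500 cap, so patient pays $10500 − $8791.50 = $1708.50. Insurer: $12029 − $1708.50 = $10320.50.

$10320.50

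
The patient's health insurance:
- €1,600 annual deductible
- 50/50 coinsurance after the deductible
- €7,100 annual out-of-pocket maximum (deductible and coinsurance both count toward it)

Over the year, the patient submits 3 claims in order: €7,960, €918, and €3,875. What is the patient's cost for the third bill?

€1,861

Claim 1 (€7,960): €1,600 to deductible, leaving €6,360; 50% of €6,360 = €3,180. Cost to patient: €4,780. OOP to date €4,780.
Claim 2 (€918): 50% coinsurance on €918 = €459. Cost to patient: €459. OOP to date €5,239.
Claim 3 (€3,875): deductible met; 50% of €3,875 = €1,937.50. OOP would hit €7,176.50 > €7,100, so the cap limits the patient to €7,100 − €5,239 = €1,861.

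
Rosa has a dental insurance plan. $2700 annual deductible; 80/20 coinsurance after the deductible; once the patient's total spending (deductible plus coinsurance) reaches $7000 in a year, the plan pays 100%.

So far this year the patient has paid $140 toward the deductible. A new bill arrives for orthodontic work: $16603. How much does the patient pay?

$5368.60

$140 of the $2700 deductible is already met, leaving $2560.
After the $2560 deductible portion, $16603 − $2560 = $14043 is subject to coinsurance.
Coinsurance: $14043 × 20% = $2808.60.
So the patient owes $2560 + $2808.60 = $5368.60 before any cap.
Year-to-date out-of-pocket becomes $140 + $5368.60 = $5508.60, still under the $7000 maximum, so no cap applies.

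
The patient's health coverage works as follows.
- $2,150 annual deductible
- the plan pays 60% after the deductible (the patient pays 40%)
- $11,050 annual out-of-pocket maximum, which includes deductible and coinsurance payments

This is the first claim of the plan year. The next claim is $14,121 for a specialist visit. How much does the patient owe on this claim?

$6,938.40

The full $2,150 deductible is still open; $2,150 of this bill applies to it.
After the $2,150 deductible portion, $14,121 − $2,150 = $11,971 is subject to coinsurance.
40% of $11,971 = $4,788.40 falls to the patient.
That puts the patient's cost at $2,150 + $4,788.40 = $6,938.40 before any cap.
Total out-of-pocket so far would be $0 + $6,938.40 = $6,938.40, below the $11,050 cap — no reduction.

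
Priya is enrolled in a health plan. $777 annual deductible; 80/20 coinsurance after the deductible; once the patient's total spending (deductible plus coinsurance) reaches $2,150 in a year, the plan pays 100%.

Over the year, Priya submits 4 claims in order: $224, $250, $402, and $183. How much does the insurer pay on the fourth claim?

$146.40

Bill 1, $224: fully absorbed by the deductible. Patient owes $224 (running OOP $224). Plan pays $224 − $224 = $0.
Bill 2, $250: fully absorbed by the deductible. Patient pays $250; OOP now $474. Insurer: $250 − $250 = $0.
Bill 3, $402: deductible takes $303, $99 remains; 20% of $99 = $19.80. Patient pays $322.80; OOP now $796.80. Plan pays $402 − $322.80 = $79.20.
Bill 4, $183: deductible met; 20% of $183 = $36.60. Patient pays $36.60; OOP now $833.40. Plan pays $183 − $36.60 = $146.40.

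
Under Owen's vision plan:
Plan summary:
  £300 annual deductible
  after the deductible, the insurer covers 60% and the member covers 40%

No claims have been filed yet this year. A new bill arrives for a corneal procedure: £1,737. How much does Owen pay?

£874.80

Nothing has been paid toward the £300 deductible, so the first £300 of this charge is applied there.
After the £300 deductible portion, £1,737 − £300 = £1,437 is subject to coinsurance.
Member's 40% share of £1,437 is £574.80.
Member responsibility: £300 + £574.80 = £874.80.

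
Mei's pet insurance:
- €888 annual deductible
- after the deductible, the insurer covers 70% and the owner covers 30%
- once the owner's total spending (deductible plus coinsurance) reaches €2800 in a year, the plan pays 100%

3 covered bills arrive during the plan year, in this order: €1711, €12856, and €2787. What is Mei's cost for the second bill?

€1665.10

Bill 1, €1711: deductible takes €888, €823 remains; owner's 30% is €246.90. Owner pays €1134.90; OOP now €1134.90.
Bill 2, €12856: deductible met; 30% of €12856 = €3856.80. That would push OOP to €4991.70, over the €2800 cap, so owner pays €2800 − €1134.90 = €1665.10.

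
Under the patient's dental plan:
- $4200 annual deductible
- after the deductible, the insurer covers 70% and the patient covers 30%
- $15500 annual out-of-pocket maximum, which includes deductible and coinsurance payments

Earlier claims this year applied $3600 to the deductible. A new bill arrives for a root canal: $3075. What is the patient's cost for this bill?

$1342.50

$3600 of the $4200 deductible is already met, leaving $600.
That leaves $3075 − $600 = $2475 for coinsurance.
Patient's 30% share of $2475 is $742.50.
That puts the patient's cost at $600 + $742.50 = $1342.50 before any cap.
Year-to-date out-of-pocket becomes $3600 + $1342.50 = $4942.50, still under the $15500 maximum, so no cap applies.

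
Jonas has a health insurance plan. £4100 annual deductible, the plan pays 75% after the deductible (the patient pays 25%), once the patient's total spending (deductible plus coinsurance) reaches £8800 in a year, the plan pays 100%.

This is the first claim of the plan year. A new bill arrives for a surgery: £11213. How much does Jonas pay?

The full £4100 deductible is still open; £4100 of this bill applies to it.
The remaining £7113 (= £11213 − £4100) moves to coinsurance.
25% of £7113 = £1778.25 falls to the patient.
That puts the patient's cost at £4100 + £1778.25 = £5878.25 before any cap.
Year-to-date out-of-pocket becomes £0 + £5878.25 = £5878.25, still under the £8800 maximum, so no cap applies.

£5878.25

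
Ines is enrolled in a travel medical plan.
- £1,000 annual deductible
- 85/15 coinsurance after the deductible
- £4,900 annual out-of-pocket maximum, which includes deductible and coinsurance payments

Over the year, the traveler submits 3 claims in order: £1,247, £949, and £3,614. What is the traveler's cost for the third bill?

£542.10

Claim 1 (£1,247): £1,000 to deductible, leaving £247; coinsurance £247 × 15% = £37.05. Traveler owes £1,037.05 (running OOP £1,037.05).
Claim 2 (£949): 15% coinsurance on £949 = £142.35. Traveler owes £142.35 (running OOP £1,179.40).
Claim 3 (£3,614): deductible met; 15% of £3,614 = £542.10. Traveler owes £542.10 (running OOP £1,721.50).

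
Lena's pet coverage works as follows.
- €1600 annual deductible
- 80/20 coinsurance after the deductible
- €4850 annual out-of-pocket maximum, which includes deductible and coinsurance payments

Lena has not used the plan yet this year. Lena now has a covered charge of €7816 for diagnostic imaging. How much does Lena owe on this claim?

€2843.20

The full €1600 deductible is still open; €1600 of this bill applies to it.
That leaves €7816 − €1600 = €6216 for coinsurance.
Coinsurance: €6216 × 20% = €1243.20.
Owner responsibility before any cap: €1600 + €1243.20 = €2843.20.
Total out-of-pocket so far would be €0 + €2843.20 = €2843.20, below the €4850 cap — no reduction.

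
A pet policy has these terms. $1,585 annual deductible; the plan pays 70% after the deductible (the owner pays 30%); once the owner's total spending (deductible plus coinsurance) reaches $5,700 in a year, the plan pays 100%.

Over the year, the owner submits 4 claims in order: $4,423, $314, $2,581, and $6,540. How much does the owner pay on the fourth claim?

#1 ($4,423): $1,585 to deductible, leaving $2,838; 30% of $2,838 = $851.40. Cost to owner: $2,436.40. OOP to date $2,436.40.
#2 ($314): deductible met; 30% of $314 = $94.20. Owner pays $94.20; OOP now $2,530.60.
#3 ($2,581): 30% coinsurance on $2,581 = $774.30. Owner owes $774.30 (running OOP $3,304.90).
#4 ($6,540): deductible already satisfied, so owner's share is 30% × $6,540 = $1,962. Owner owes $1,962 (running OOP $5,266.90).

$1,962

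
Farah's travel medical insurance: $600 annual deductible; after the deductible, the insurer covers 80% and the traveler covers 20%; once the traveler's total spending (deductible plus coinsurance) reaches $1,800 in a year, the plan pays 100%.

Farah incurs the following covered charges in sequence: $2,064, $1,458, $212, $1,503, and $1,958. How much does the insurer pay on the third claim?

$169.60

Bill 1, $2,064: deductible takes $600, $1,464 remains; traveler's 20% is $292.80. Traveler owes $892.80 (running OOP $892.80). Insurer: $2,064 − $892.80 = $1,171.20.
Bill 2, $1,458: 20% coinsurance on $1,458 = $291.60. Cost to traveler: $291.60. OOP to date $1,184.40. Plan pays $1,458 − $291.60 = $1,166.40.
Bill 3, $212: 20% coinsurance on $212 = $42.40. Traveler owes $42.40 (running OOP $1,226.80). Plan pays $212 − $42.40 = $169.60.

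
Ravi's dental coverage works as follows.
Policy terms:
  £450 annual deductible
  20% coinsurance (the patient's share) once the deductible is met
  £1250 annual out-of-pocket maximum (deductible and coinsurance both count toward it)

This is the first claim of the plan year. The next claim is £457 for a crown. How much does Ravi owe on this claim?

Nothing has been paid toward the £450 deductible, so the first £450 of this charge is applied there.
That leaves £457 − £450 = £7 for coinsurance.
20% of £7 = £1.40 falls to the patient.
Patient responsibility before any cap: £450 + £1.40 = £451.40.
Total out-of-pocket so far would be £0 + £451.40 = £451.40, below the £1250 cap — no reduction.

£451.40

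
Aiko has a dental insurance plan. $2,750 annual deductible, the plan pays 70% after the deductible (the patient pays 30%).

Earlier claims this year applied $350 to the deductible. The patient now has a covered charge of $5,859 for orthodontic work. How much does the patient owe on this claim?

Remaining deductible: $2,750 − $350 = $2,400.
That leaves $5,859 − $2,400 = $3,459 for coinsurance.
30% of $3,459 = $1,037.70 falls to the patient.
That puts the patient's cost at $2,400 + $1,037.70 = $3,437.70.

$3,437.70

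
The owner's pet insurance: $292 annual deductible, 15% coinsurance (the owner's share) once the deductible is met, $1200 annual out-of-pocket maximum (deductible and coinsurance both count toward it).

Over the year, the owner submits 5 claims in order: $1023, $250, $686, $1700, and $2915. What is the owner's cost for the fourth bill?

Claim 1 ($1023): deductible takes $292, $731 remains; owner's 15% is $109.65. Owner owes $401.65 (running OOP $401.65).
Claim 2 ($250): 15% coinsurance on $250 = $37.50. Cost to owner: $37.50. OOP to date $439.15.
Claim 3 ($686): 15% coinsurance on $686 = $102.90. Cost to owner: $102.90. OOP to date $542.05.
Claim 4 ($1700): 15% coinsurance on $1700 = $255. Owner pays $255; OOP now $797.05.

$255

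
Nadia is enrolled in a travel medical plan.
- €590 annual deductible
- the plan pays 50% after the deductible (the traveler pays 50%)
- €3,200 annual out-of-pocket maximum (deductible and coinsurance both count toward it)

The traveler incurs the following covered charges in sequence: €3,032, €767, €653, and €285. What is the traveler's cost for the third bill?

€326.50

Claim 1 (€3,032): deductible takes €590, €2,442 remains; traveler's 50% is €1,221. Traveler owes €1,811 (running OOP €1,811).
Claim 2 (€767): 50% coinsurance on €767 = €383.50. Traveler pays €383.50; OOP now €2,194.50.
Claim 3 (€653): deductible met; 50% of €653 = €326.50. Traveler pays €326.50; OOP now €2,521.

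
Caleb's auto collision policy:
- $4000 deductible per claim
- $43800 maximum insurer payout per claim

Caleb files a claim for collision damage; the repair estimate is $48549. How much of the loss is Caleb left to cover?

$4749

After the deductible, $48549 − $4000 = $44549 remains.
The $43800 per-incident cap binds; insurer pays $43800.
Driver's share is the uncovered remainder: $48549 − $43800 = $4749.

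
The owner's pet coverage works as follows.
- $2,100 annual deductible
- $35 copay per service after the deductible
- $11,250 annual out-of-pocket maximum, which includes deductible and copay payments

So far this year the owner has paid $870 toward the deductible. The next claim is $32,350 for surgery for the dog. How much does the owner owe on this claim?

$870 of the $2,100 deductible is already met, leaving $1,230.
That leaves $32,350 − $1,230 = $31,120 for the copay.
Copay on this service: $35.
That puts the owner's cost at $1,230 + $35 = $1,265 before any cap.
Cumulative spending $870 + $1,265 = $2,135 stays under the $11,250 maximum.

$1,265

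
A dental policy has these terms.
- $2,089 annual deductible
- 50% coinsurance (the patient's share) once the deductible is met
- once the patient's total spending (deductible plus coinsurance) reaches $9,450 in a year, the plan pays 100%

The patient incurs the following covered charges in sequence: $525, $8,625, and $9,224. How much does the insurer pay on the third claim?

Bill 1, $525: all of it applies to the deductible. Patient pays $525; OOP now $525. Insurer: $525 − $525 = $0.
Bill 2, $8,625: $1,564 to deductible, leaving $7,061; coinsurance $7,061 × 50% = $3,530.50. Patient pays $5,094.50; OOP now $5,619.50. Plan pays $8,625 − $5,094.50 = $3,530.50.
Bill 3, $9,224: 50% coinsurance on $9,224 = $4,612. That would push OOP to $10,231.50, over the $9,450 cap, so patient pays $9,450 − $5,619.50 = $3,830.50. Plan pays $9,224 − $3,830.50 = $5,393.50.

$5,393.50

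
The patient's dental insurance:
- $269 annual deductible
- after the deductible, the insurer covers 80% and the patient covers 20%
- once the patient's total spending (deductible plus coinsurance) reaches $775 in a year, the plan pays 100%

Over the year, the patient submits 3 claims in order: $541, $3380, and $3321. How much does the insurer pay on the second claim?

#1 ($541): $269 finishes the deductible; $272 goes to coinsurance; coinsurance $272 × 20% = $54.40. Patient pays $323.40; OOP now $323.40. Insurer: $541 − $323.40 = $217.60.
#2 ($3380): deductible met; 20% of $3380 = $676. That would push OOP to $999.40, over the $775 cap, so patient pays $775 − $323.40 = $451.60. Insurer: $3380 − $451.60 = $2928.40.

$2928.40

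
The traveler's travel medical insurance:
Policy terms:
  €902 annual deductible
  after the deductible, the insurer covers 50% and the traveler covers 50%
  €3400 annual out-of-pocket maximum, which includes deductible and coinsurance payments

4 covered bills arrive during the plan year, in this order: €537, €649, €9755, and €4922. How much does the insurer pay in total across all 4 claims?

€12463

Claim 1 (€537): fully absorbed by the deductible. Traveler pays €537; OOP now €537. Plan pays €537 − €537 = €0.
Claim 2 (€649): €365 to deductible, leaving €284; coinsurance €284 × 50% = €142. Traveler owes €507 (running OOP €1044). Insurer: €649 − €507 = €142.
Claim 3 (€9755): deductible already satisfied, so traveler's share is 50% × €9755 = €4877.50. That would push OOP to €5921.50, over the €3400 cap, so traveler pays €3400 − €1044 = €2356. Plan pays €9755 − €2356 = €7399.
Claim 4 (€4922): 50% coinsurance on €4922 = €2461. That would push OOP to €5861, over the €3400 cap, so traveler pays €3400 − €3400 = €0. Plan pays €4922 − €0 = €4922.
Insurer total = bills − traveler's total = €15863 − €3400 = €12463.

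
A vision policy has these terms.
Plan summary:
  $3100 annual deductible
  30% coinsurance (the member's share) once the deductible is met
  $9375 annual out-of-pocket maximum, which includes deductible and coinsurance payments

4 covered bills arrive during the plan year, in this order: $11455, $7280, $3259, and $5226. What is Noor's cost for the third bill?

$977.70

Bill 1, $11455: $3100 finishes the deductible; $8355 goes to coinsurance; coinsurance $8355 × 30% = $2506.50. Cost to member: $5606.50. OOP to date $5606.50.
Bill 2, $7280: 30% coinsurance on $7280 = $2184. Member owes $2184 (running OOP $7790.50).
Bill 3, $3259: 30% coinsurance on $3259 = $977.70. Member owes $977.70 (running OOP $8768.20).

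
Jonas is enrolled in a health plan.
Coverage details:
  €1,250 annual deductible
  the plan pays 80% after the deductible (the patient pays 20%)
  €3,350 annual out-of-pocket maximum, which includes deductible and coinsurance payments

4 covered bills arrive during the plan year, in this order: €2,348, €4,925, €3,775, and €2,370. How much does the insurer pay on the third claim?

€3,020

#1 (€2,348): deductible takes €1,250, €1,098 remains; 20% of €1,098 = €219.60. Patient pays €1,469.60; OOP now €1,469.60. Plan pays €2,348 − €1,469.60 = €878.40.
#2 (€4,925): deductible met; 20% of €4,925 = €985. Patient pays €985; OOP now €2,454.60. Plan pays €4,925 − €985 = €3,940.
#3 (€3,775): deductible already satisfied, so patient's share is 20% × €3,775 = €755. Patient pays €755; OOP now €3,209.60. Plan pays €3,775 − €755 = €3,020.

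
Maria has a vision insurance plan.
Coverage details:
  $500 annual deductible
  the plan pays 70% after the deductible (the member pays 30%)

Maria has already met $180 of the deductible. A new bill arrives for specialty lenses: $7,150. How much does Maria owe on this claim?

$180 of the $500 deductible is already met, leaving $320.
The remaining $6,830 (= $7,150 − $320) moves to coinsurance.
Member's 30% share of $6,830 is $2,049.
So the member owes $320 + $2,049 = $2,369.

$2,369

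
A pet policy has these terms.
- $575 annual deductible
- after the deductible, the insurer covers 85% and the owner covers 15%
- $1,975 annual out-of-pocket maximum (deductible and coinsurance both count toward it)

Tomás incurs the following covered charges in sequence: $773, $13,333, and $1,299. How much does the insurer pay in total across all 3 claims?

$13,430

#1 ($773): $575 to deductible, leaving $198; owner's 15% is $29.70. Cost to owner: $604.70. OOP to date $604.70. Plan pays $773 − $604.70 = $168.30.
#2 ($13,333): 15% coinsurance on $13,333 = $1,999.95. OOP would hit $2,604.65 > $1,975, so the cap limits the owner to $1,975 − $604.70 = $1,370.30. Plan pays $13,333 − $1,370.30 = $11,962.70.
#3 ($1,299): 15% coinsurance on $1,299 = $194.85. OOP would hit $2,169.85 > $1,975, so the cap limits the owner to $1,975 − $1,975 = $0. Insurer: $1,299 − $0 = $1,299.
Insurer total = bills − owner's total = $15,405 − $1,975 = $13,430.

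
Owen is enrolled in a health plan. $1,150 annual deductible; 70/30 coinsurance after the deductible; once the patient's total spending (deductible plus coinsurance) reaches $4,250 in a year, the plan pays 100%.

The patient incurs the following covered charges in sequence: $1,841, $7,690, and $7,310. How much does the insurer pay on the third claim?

$6,724.30

Claim 1 — $1,841: $1,150 finishes the deductible; $691 goes to coinsurance; 30% of $691 = $207.30. Patient owes $1,357.30 (running OOP $1,357.30). Plan pays $1,841 − $1,357.30 = $483.70.
Claim 2 — $7,690: 30% coinsurance on $7,690 = $2,307. Cost to patient: $2,307. OOP to date $3,664.30. Insurer: $7,690 − $2,307 = $5,383.
Claim 3 — $7,310: 30% coinsurance on $7,310 = $2,193. That would push OOP to $5,857.30, over the $4,250 cap, so patient pays $4,250 − $3,664.30 = $585.70. Plan pays $7,310 − $585.70 = $6,724.30.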